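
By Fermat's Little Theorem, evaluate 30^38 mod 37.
By Fermat: 30^{36} ≡ 1 (mod 37). So 30^{38} = 30^{36} · 30^{2} ≡ 30^{2} ≡ 12 (mod 37)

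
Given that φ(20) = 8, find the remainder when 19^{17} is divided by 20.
By Euler: 19^{8} ≡ 1 (mod 20) since gcd(19, 20) = 1. 17 = 2×8 + 1. So 19^{17} ≡ 19^{1} ≡ 19 (mod 20)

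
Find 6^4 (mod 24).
6^{4} = 1296 ≡ 0 (mod 24)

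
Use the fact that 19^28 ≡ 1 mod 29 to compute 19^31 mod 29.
By Fermat: 19^{28} ≡ 1 mod 29. So 19^{31} = 19^{28} · 19^{3} ≡ 19^{3} ≡ 15 mod 29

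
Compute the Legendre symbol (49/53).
(49/53) = 49^{26} mod 53 = 1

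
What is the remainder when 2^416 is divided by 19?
Using Fermat: 2^{18} ≡ 1 (mod 19). 416 ≡ 2 (mod 18). So 2^{416} ≡ 2^{2} ≡ 4 (mod 19)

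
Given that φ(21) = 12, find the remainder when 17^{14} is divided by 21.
By Euler: 17^{12} ≡ 1 mod 21 since gcd(17, 21) = 1. 14 = 1×12 + 2. So 17^{14} ≡ 17^{2} ≡ 16 mod 21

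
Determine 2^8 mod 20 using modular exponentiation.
By repeated squaring (mod 20): 2^{1}≡2, 2^{2}≡4, 2^{4}≡16, 2^{8}≡16. So 2^{8} ≡ 16 (mod 20)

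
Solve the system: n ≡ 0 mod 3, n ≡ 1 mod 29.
M = 3 × 29 = 87. M₁ = 29, y₁ ≡ 2 mod 3. M₂ = 3, y₂ ≡ 10 mod 29. n = 0×29×2 + 1×3×10 ≡ 30 mod 87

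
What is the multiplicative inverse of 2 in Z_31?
Since 31 is prime, by Fermat 2^(-1) ≡ 2^{29} ≡ 16 mod 31. Verify: 2 × 16 = 32 ≡ 1 mod 31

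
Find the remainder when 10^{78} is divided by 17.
By Fermat: 10^{16} ≡ 1 mod 17. 78 = 4×16 + 14. So 10^{78} ≡ 10^{14} ≡ 8 mod 17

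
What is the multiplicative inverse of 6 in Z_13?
Since 13 is prime, by Fermat 6^(-1) ≡ 6^{11} ≡ 11 mod 13. Verify: 6 × 11 = 66 ≡ 1 mod 13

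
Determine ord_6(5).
Powers of 5 mod 6: 5^1≡5, 5^2≡1. ord_6(5) = 2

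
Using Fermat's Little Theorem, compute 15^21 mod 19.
By Fermat: 15^{18} ≡ 1 (mod 19). So 15^{21} = 15^{18} · 15^{3} ≡ 15^{3} ≡ 12 (mod 19)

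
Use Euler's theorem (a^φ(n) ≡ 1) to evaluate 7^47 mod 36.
By Euler: 7^{12} ≡ 1 mod 36 since gcd(7, 36) = 1. 47 = 3×12 + 11. So 7^{47} ≡ 7^{11} ≡ 31 mod 36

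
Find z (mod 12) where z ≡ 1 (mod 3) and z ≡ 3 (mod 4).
M = 3 × 4 = 12. M₁ = 4, y₁ ≡ 1 (mod 3). M₂ = 3, y₂ ≡ 3 (mod 4). z = 1×4×1 + 3×3×3 ≡ 7 (mod 12)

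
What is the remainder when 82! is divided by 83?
By Wilson's theorem, (82)! ≡ -1 ≡ 82 mod 83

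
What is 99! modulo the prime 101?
(100)! = (99)! × (100) ≡ -1 (mod 101). So (99)! ≡ -1 × (100)^(-1) ≡ (-1)×(-1) = 1 (mod 101)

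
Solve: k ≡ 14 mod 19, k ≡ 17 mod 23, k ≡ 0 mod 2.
M = 19 × 23 × 2 = 874. M₁ = 46, y₁ ≡ 12 mod 19. M₂ = 38, y₂ ≡ 20 mod 23. M₃ = 437, y₃ ≡ 1 mod 2. k = 14×46×12 + 17×38×20 + 0×437×1 ≡ 546 mod 874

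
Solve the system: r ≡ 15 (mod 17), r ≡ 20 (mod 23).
M = 17 × 23 = 391. M₁ = 23, y₁ ≡ 3 (mod 17). M₂ = 17, y₂ ≡ 19 (mod 23). r = 15×23×3 + 20×17×19 ≡ 66 (mod 391)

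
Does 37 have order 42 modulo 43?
37^{6} ≡ 1 mod 43 and 6 < 42, so ord_43(37) = 6 ≠ 42 and 37 is not a primitive root.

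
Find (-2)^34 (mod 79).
By repeated squaring (mod 79): (-2)^{1}≡77, (-2)^{2}≡4, (-2)^{4}≡16, (-2)^{8}≡19, (-2)^{16}≡45, (-2)^{32}≡50. Then (-2)^{34} = (-2)^{32+2} ≡ 50 × 4 ≡ 42 (mod 79)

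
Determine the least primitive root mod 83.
g = 2. Powers: [2, 4, 8, 16, 32, 64, ...] generates all 82 non-zero residues.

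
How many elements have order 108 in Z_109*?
There are φ(109-1) = φ(108) = 36 primitive roots modulo 109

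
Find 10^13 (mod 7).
Using Fermat: 10^{6} ≡ 1 (mod 7). 13 ≡ 1 (mod 6). So 10^{13} ≡ 10^{1} ≡ 3 (mod 7)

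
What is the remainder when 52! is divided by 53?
By Wilson's theorem, (52)! ≡ -1 ≡ 52 (mod 53)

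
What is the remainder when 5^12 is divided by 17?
By repeated squaring mod 17: 5^{1}≡5, 5^{2}≡8, 5^{4}≡13, 5^{8}≡16. Then 5^{12} = 5^{8+4} ≡ 16 × 13 ≡ 4 mod 17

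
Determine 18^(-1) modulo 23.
Since 23 is prime, by Fermat 18^(-1) ≡ 18^{21} ≡ 9 (mod 23). Verify: 18 × 9 = 162 ≡ 1 (mod 23)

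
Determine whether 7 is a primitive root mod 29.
7^{7} ≡ 1 (mod 29) and 7 < 28, so ord_29(7) = 7 ≠ 28 and 7 is not a primitive root.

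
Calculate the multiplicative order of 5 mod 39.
Powers of 5 mod 39: 5^1≡5, 5^2≡25, 5^3≡8, 5^4≡1. Order = 4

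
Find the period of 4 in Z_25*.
Powers of 4 mod 25: 4^1≡4, 4^2≡16, 4^3≡14, 4^4≡6, 4^5≡24, 4^6≡21, 4^7≡9, 4^8≡11, 4^9≡19, 4^10≡1. So the order of 4 is 10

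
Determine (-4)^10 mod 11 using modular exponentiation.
Using Fermat: (-4)^{10} ≡ 1 mod 11. 10 ≡ 0 mod 10. So (-4)^{10} ≡ (-4)^{0} ≡ 1 mod 11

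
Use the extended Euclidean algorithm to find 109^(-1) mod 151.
Extended GCD: 109(-18) + 151(13) = 1. So 109^(-1) ≡ -18 ≡ 133 mod 151. Verify: 109 × 133 = 14497 ≡ 1 mod 151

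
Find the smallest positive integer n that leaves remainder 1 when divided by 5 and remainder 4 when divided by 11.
M = 5 × 11 = 55. M₁ = 11, y₁ ≡ 1 mod 5. M₂ = 5, y₂ ≡ 9 mod 11. n = 1×11×1 + 4×5×9 ≡ 26 mod 55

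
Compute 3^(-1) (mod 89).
Since 89 is prime, by Fermat 3^(-1) ≡ 3^{87} ≡ 30 (mod 89). Verify: 3 × 30 = 90 ≡ 1 (mod 89)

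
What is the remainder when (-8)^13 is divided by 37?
By repeated squaring (mod 37): (-8)^{1}≡29, (-8)^{2}≡27, (-8)^{4}≡26, (-8)^{8}≡10. Then (-8)^{13} = (-8)^{8+4+1} ≡ 10 × 26 × 29 ≡ 29 (mod 37)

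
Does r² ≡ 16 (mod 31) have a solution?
By Euler's criterion: 16^{15} ≡ 1 (mod 31). Since this equals 1, 16 is a QR.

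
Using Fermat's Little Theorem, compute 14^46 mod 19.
By Fermat: 14^{18} ≡ 1 mod 19. 46 = 2×18 + 10. So 14^{46} ≡ 14^{10} ≡ 5 mod 19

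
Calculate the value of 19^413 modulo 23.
Using Fermat: 19^{22} ≡ 1 (mod 23). 413 ≡ 17 (mod 22). So 19^{413} ≡ 19^{17} ≡ 21 (mod 23)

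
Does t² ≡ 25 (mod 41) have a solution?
By Euler's criterion: 25^{20} ≡ 1 (mod 41). Since this equals 1, 25 is a QR.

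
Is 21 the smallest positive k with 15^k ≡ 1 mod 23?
Powers of 15 mod 23: 15^1≡15, 15^2≡18, 15^3≡17, 15^4≡2, 15^5≡7, 15^6≡13, 15^7≡11, 15^8≡4, 15^9≡14, 15^10≡3, 15^11≡22, 15^12≡8, 15^13≡5, 15^14≡6, 15^15≡21, 15^16≡16, 15^17≡10, 15^18≡12, 15^19≡19, 15^20≡9, 15^21≡20, 15^22≡1. 15^21≡20≢1, so ord ≠ 21. No, the actual order is 22.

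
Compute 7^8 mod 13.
By repeated squaring (mod 13): 7^{1}≡7, 7^{2}≡10, 7^{4}≡9, 7^{8}≡3. So 7^{8} ≡ 3 (mod 13)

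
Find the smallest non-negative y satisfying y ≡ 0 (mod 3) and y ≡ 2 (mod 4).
M = 3 × 4 = 12. M₁ = 4, y₁ ≡ 1 (mod 3). M₂ = 3, y₂ ≡ 3 (mod 4). y = 0×4×1 + 2×3×3 ≡ 6 (mod 12)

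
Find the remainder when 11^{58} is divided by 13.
By Fermat: 11^{12} ≡ 1 (mod 13). 58 = 4×12 + 10. So 11^{58} ≡ 11^{10} ≡ 10 (mod 13)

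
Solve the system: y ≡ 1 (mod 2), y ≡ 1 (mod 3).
M = 2 × 3 = 6. M₁ = 3, y₁ ≡ 1 (mod 2). M₂ = 2, y₂ ≡ 2 (mod 3). y = 1×3×1 + 1×2×2 ≡ 1 (mod 6)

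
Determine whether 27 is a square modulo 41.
By Euler's criterion: 27^{20} ≡ 40 mod 41. Since this equals -1 (≡ 40), 27 is not a QR.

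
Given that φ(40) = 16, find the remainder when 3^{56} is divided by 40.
By Euler: 3^{16} ≡ 1 mod 40 since gcd(3, 40) = 1. 56 = 3×16 + 8. So 3^{56} ≡ 3^{8} ≡ 1 mod 40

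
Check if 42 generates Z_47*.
42^{23} ≡ 1 mod 47 and 23 < 46, so ord_47(42) = 23 ≠ 46 and 42 is not a primitive root.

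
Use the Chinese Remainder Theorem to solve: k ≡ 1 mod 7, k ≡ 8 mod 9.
M = 7 × 9 = 63. M₁ = 9, y₁ ≡ 4 mod 7. M₂ = 7, y₂ ≡ 4 mod 9. k = 1×9×4 + 8×7×4 ≡ 8 mod 63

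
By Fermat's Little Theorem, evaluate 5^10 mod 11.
By Fermat's Little Theorem, 5^{10} ≡ 1 mod 11 since 11 is prime and gcd(5, 11) = 1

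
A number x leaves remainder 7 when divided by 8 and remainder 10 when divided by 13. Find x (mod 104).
M = 8 × 13 = 104. M₁ = 13, y₁ ≡ 5 (mod 8). M₂ = 8, y₂ ≡ 5 (mod 13). x = 7×13×5 + 10×8×5 ≡ 23 (mod 104)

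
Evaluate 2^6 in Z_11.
By repeated squaring mod 11: 2^{1}≡2, 2^{2}≡4, 2^{4}≡5. Then 2^{6} = 2^{4+2} ≡ 5 × 4 ≡ 9 mod 11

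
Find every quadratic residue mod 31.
Squares in Z_31*: {1, 2, 4, 5, 7, 8, 9, 10, 14, 16, 18, 19, 20, 25, 28}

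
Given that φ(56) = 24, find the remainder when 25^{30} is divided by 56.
By Euler: 25^{24} ≡ 1 (mod 56) since gcd(25, 56) = 1. 30 = 1×24 + 6. So 25^{30} ≡ 25^{6} ≡ 1 (mod 56)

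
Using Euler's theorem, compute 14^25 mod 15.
By Euler: 14^{8} ≡ 1 mod 15 since gcd(14, 15) = 1. 25 = 3×8 + 1. So 14^{25} ≡ 14^{1} ≡ 14 mod 15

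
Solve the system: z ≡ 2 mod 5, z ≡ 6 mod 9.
M = 5 × 9 = 45. M₁ = 9, y₁ ≡ 4 mod 5. M₂ = 5, y₂ ≡ 2 mod 9. z = 2×9×4 + 6×5×2 ≡ 42 mod 45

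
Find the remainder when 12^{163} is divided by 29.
By Fermat: 12^{28} ≡ 1 (mod 29). 163 = 5×28 + 23. So 12^{163} ≡ 12^{23} ≡ 17 (mod 29)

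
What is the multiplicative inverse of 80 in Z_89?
Since 89 is prime, by Fermat 80^(-1) ≡ 80^{87} ≡ 79 mod 89. Verify: 80 × 79 = 6320 ≡ 1 mod 89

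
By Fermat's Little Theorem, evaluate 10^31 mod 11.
By Fermat: 10^{10} ≡ 1 (mod 11). 31 = 3×10 + 1. So 10^{31} ≡ 10^{1} ≡ 10 (mod 11)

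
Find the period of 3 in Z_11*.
Powers of 3 mod 11: 3^1≡3, 3^2≡9, 3^3≡5, 3^4≡4, 3^5≡1. Order = 5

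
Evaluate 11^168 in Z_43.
Using Fermat: 11^{42} ≡ 1 (mod 43). 168 ≡ 0 (mod 42). So 11^{168} ≡ 11^{0} ≡ 1 (mod 43)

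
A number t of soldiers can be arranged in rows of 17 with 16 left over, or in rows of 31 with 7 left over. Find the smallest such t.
M = 17 × 31 = 527. M₁ = 31, y₁ ≡ 11 mod 17. M₂ = 17, y₂ ≡ 11 mod 31. t = 16×31×11 + 7×17×11 ≡ 441 mod 527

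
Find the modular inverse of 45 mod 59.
Since 59 is prime, by Fermat 45^(-1) ≡ 45^{57} ≡ 21 (mod 59). Verify: 45 × 21 = 945 ≡ 1 (mod 59)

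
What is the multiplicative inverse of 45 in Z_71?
Since 71 is prime, by Fermat 45^(-1) ≡ 45^{69} ≡ 30 (mod 71). Verify: 45 × 30 = 1350 ≡ 1 (mod 71)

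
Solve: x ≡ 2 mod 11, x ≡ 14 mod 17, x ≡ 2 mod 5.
M = 11 × 17 × 5 = 935. M₁ = 85, y₁ ≡ 7 mod 11. M₂ = 55, y₂ ≡ 13 mod 17. M₃ = 187, y₃ ≡ 3 mod 5. x = 2×85×7 + 14×55×13 + 2×187×3 ≡ 167 mod 935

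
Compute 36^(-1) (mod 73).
Since 73 is prime, by Fermat 36^(-1) ≡ 36^{71} ≡ 71 (mod 73). Verify: 36 × 71 = 2556 ≡ 1 (mod 73)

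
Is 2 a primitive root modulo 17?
2^{8} ≡ 1 (mod 17) and 8 < 16, so ord_17(2) = 8 ≠ 16 and 2 is not a primitive root.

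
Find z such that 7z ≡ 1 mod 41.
Since 41 is prime, by Fermat 7^(-1) ≡ 7^{39} ≡ 6 mod 41. Verify: 7 × 6 = 42 ≡ 1 mod 41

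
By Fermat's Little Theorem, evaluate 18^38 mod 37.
By Fermat: 18^{36} ≡ 1 (mod 37). So 18^{38} = 18^{36} · 18^{2} ≡ 18^{2} ≡ 28 (mod 37)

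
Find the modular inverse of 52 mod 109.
Since 109 is prime, by Fermat 52^(-1) ≡ 52^{107} ≡ 65 (mod 109). Verify: 52 × 65 = 3380 ≡ 1 (mod 109)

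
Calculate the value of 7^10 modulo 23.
By repeated squaring mod 23: 7^{1}≡7, 7^{2}≡3, 7^{4}≡9, 7^{8}≡12. Then 7^{10} = 7^{8+2} ≡ 12 × 3 ≡ 13 mod 23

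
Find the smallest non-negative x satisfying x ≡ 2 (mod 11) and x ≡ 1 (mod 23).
M = 11 × 23 = 253. M₁ = 23, y₁ ≡ 1 (mod 11). M₂ = 11, y₂ ≡ 21 (mod 23). x = 2×23×1 + 1×11×21 ≡ 24 (mod 253)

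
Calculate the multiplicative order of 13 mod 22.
Powers of 13 mod 22: 13^1≡13, 13^2≡15, 13^3≡19, 13^4≡5, 13^5≡21, 13^6≡9, 13^7≡7, 13^8≡3, 13^9≡17, 13^10≡1. Order = 10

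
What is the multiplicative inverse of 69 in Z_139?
Since 139 is prime, by Fermat 69^(-1) ≡ 69^{137} ≡ 137 (mod 139). Verify: 69 × 137 = 9453 ≡ 1 (mod 139)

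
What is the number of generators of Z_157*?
Number of primitive roots mod 157 = φ(p-1) = φ(156) = 48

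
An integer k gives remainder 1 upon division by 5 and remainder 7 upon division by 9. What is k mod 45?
M = 5 × 9 = 45. M₁ = 9, y₁ ≡ 4 mod 5. M₂ = 5, y₂ ≡ 2 mod 9. k = 1×9×4 + 7×5×2 ≡ 16 mod 45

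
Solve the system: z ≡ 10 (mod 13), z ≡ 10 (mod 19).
M = 13 × 19 = 247. M₁ = 19, y₁ ≡ 11 (mod 13). M₂ = 13, y₂ ≡ 3 (mod 19). z = 10×19×11 + 10×13×3 ≡ 10 (mod 247)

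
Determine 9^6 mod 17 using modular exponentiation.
By repeated squaring (mod 17): 9^{1}≡9, 9^{2}≡13, 9^{4}≡16. Then 9^{6} = 9^{4+2} ≡ 16 × 13 ≡ 4 (mod 17)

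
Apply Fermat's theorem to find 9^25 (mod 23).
By Fermat: 9^{22} ≡ 1 (mod 23). So 9^{25} = 9^{22} · 9^{3} ≡ 9^{3} ≡ 16 (mod 23)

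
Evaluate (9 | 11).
(9/11) = 9^{5} mod 11 = 1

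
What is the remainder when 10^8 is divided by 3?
Using Fermat: 10^{2} ≡ 1 (mod 3). 8 ≡ 0 (mod 2). So 10^{8} ≡ 10^{0} ≡ 1 (mod 3)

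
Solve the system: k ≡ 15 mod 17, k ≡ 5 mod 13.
M = 17 × 13 = 221. M₁ = 13, y₁ ≡ 4 mod 17. M₂ = 17, y₂ ≡ 10 mod 13. k = 15×13×4 + 5×17×10 ≡ 83 mod 221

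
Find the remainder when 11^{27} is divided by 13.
By Fermat: 11^{12} ≡ 1 (mod 13). 27 = 2×12 + 3. So 11^{27} ≡ 11^{3} ≡ 5 (mod 13)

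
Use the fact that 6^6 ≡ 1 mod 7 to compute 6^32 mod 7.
By Fermat: 6^{6} ≡ 1 mod 7. 32 = 5×6 + 2. So 6^{32} ≡ 6^{2} ≡ 1 mod 7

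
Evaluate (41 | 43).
(41/43) = 41^{21} mod 43 = 1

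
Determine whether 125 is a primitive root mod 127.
125^{14} ≡ 1 mod 127 and 14 < 126, so ord_127(125) = 14 ≠ 126 and 125 is not a primitive root.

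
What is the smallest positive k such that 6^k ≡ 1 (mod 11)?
Powers of 6 mod 11: 6^1≡6, 6^2≡3, 6^3≡7, 6^4≡9, 6^5≡10, 6^6≡5, 6^7≡8, 6^8≡4, 6^9≡2, 6^10≡1. Order = 10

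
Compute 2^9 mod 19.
By repeated squaring mod 19: 2^{1}≡2, 2^{2}≡4, 2^{4}≡16, 2^{8}≡9. Then 2^{9} = 2^{8+1} ≡ 9 × 2 ≡ 18 mod 19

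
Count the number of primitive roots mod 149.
There are φ(149-1) = φ(148) = 72 primitive roots modulo 149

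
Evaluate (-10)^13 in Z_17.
By repeated squaring (mod 17): (-10)^{1}≡7, (-10)^{2}≡15, (-10)^{4}≡4, (-10)^{8}≡16. Then (-10)^{13} = (-10)^{8+4+1} ≡ 16 × 4 × 7 ≡ 6 (mod 17)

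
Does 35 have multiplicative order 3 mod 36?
Powers of 35 mod 36: 35^1≡35, 35^2≡1. Already 35^2≡1, so the order is 2 < 3. No, the actual order is 2.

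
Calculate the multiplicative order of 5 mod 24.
Powers of 5 mod 24: 5^1≡5, 5^2≡1. So the order of 5 is 2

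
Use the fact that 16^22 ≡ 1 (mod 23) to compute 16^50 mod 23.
By Fermat: 16^{22} ≡ 1 (mod 23). 50 = 2×22 + 6. So 16^{50} ≡ 16^{6} ≡ 4 (mod 23)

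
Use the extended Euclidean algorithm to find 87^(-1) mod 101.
Extended GCD: 87(36) + 101(-31) = 1. So 87^(-1) ≡ 36 mod 101. Verify: 87 × 36 = 3132 ≡ 1 mod 101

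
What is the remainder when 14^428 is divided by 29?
Using Fermat: 14^{28} ≡ 1 mod 29. 428 ≡ 8 mod 28. So 14^{428} ≡ 14^{8} ≡ 23 mod 29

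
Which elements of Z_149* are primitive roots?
There are φ(148) = 72 primitive roots mod 149: {2, 3, 8, 10, 11, 12, 13, 14, 15, 18, 21, 23, 27, 32, 34, 38, 40, 41, 43, 48, 50, 51, 52, 55, 56, 57, 58, 59, 60, 62, 65, 66, 70, 71, 72, 74, 75, 77, 78, 79, 83, 84, 87, 89, 90, 91, 92, 93, 94, 97, 98, 99, 101, 106, 108, 109, 111, 115, 117, 122, 126, 128, 131, 134, 135, 136, 137, 138, 139, 141, 146, 147}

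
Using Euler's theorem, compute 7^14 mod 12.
By Euler: 7^{4} ≡ 1 mod 12 since gcd(7, 12) = 1. 14 = 3×4 + 2. So 7^{14} ≡ 7^{2} ≡ 1 mod 12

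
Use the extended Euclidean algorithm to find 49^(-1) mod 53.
Extended GCD: 49(13) + 53(-12) = 1. So 49^(-1) ≡ 13 mod 53. Verify: 49 × 13 = 637 ≡ 1 mod 53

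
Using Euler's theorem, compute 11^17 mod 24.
By Euler: 11^{8} ≡ 1 (mod 24) since gcd(11, 24) = 1. 17 = 2×8 + 1. So 11^{17} ≡ 11^{1} ≡ 11 (mod 24)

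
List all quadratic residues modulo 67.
Quadratic residues modulo 67: {1, 4, 6, 9, 10, 14, 15, 16, 17, 19, 21, 22, 23, 24, 25, 26, 29, 33, 35, 36, 37, 39, 40, 47, 49, 54, 55, 56, 59, 60, 62, 64, 65}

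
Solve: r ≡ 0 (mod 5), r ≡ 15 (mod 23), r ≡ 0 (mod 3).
M = 5 × 23 × 3 = 345. M₁ = 69, y₁ ≡ 4 (mod 5). M₂ = 15, y₂ ≡ 20 (mod 23). M₃ = 115, y₃ ≡ 1 (mod 3). r = 0×69×4 + 15×15×20 + 0×115×1 ≡ 15 (mod 345)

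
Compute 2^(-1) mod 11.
Since 11 is prime, by Fermat 2^(-1) ≡ 2^{9} ≡ 6 mod 11. Verify: 2 × 6 = 12 ≡ 1 mod 11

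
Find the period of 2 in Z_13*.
Powers of 2 mod 13: 2^1≡2, 2^2≡4, 2^3≡8, 2^4≡3, 2^5≡6, 2^6≡12, 2^7≡11, 2^8≡9, 2^9≡5, 2^10≡10, 2^11≡7, 2^12≡1. So the order of 2 is 12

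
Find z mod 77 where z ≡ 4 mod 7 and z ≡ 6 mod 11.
M = 7 × 11 = 77. M₁ = 11, y₁ ≡ 2 mod 7. M₂ = 7, y₂ ≡ 8 mod 11. z = 4×11×2 + 6×7×8 ≡ 39 mod 77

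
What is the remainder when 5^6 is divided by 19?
By repeated squaring (mod 19): 5^{1}≡5, 5^{2}≡6, 5^{4}≡17. Then 5^{6} = 5^{4+2} ≡ 17 × 6 ≡ 7 (mod 19)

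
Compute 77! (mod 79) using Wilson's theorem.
(78)! = (77)! × (78) ≡ -1 (mod 79). So (77)! ≡ -1 × (78)^(-1) ≡ (-1)×(-1) = 1 (mod 79)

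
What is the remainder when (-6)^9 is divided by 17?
By repeated squaring mod 17: (-6)^{1}≡11, (-6)^{2}≡2, (-6)^{4}≡4, (-6)^{8}≡16. Then (-6)^{9} = (-6)^{8+1} ≡ 16 × 11 ≡ 6 mod 17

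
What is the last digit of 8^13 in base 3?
Using Fermat: 8^{2} ≡ 1 mod 3. 13 ≡ 1 mod 2. So 8^{13} ≡ 8^{1} ≡ 2 mod 3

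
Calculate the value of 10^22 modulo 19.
Using Fermat: 10^{18} ≡ 1 (mod 19). 22 ≡ 4 (mod 18). So 10^{22} ≡ 10^{4} ≡ 6 (mod 19)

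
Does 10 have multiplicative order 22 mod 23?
Powers of 10 mod 23: 10^1≡10, 10^2≡8, 10^3≡11, 10^4≡18, 10^5≡19, 10^6≡6, 10^7≡14, 10^8≡2, 10^9≡20, 10^10≡16, 10^11≡22, 10^12≡13, 10^13≡15, 10^14≡12, 10^15≡5, 10^16≡4, 10^17≡17, 10^18≡9, 10^19≡21, 10^20≡3, 10^21≡7, 10^22≡1. First k with 10^k≡1 is k=22. Yes, ord_23(10) = 22.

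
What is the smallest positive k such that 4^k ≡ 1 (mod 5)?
Powers of 4 mod 5: 4^1≡4, 4^2≡1. ord_5(4) = 2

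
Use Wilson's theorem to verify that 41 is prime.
(40)! mod 41 = 40. Since this equals -1 (mod 41), Wilson confirms 41 is prime.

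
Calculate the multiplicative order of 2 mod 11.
Powers of 2 mod 11: 2^1≡2, 2^2≡4, 2^3≡8, 2^4≡5, 2^5≡10, 2^6≡9, 2^7≡7, 2^8≡3, 2^9≡6, 2^10≡1. Order = 10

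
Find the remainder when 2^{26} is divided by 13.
By Fermat: 2^{12} ≡ 1 (mod 13). 26 = 2×12 + 2. So 2^{26} ≡ 2^{2} ≡ 4 (mod 13)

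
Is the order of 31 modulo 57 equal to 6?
Powers of 31 mod 57: 31^1≡31, 31^2≡49, 31^3≡37, 31^4≡7, 31^5≡46, 31^6≡1. First k with 31^k≡1 is k=6. Yes, ord_57(31) = 6.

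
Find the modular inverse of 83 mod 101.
Since 101 is prime, by Fermat 83^(-1) ≡ 83^{99} ≡ 28 mod 101. Verify: 83 × 28 = 2324 ≡ 1 mod 101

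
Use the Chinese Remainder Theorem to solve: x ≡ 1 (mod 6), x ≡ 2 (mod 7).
M = 6 × 7 = 42. M₁ = 7, y₁ ≡ 1 (mod 6). M₂ = 6, y₂ ≡ 6 (mod 7). x = 1×7×1 + 2×6×6 ≡ 37 (mod 42)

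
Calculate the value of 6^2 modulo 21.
6^{2} = 36 ≡ 15 (mod 21)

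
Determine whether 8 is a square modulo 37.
By Euler's criterion: 8^{18} ≡ 36 (mod 37). Since this equals -1 (≡ 36), 8 is not a QR.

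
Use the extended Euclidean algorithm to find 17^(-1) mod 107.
Extended GCD: 17(-44) + 107(7) = 1. So 17^(-1) ≡ -44 ≡ 63 (mod 107). Verify: 17 × 63 = 1071 ≡ 1 (mod 107)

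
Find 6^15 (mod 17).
By repeated squaring (mod 17): 6^{1}≡6, 6^{2}≡2, 6^{4}≡4, 6^{8}≡16. Then 6^{15} = 6^{8+4+2+1} ≡ 16 × 4 × 2 × 6 ≡ 3 (mod 17)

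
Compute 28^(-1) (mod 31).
Since 31 is prime, by Fermat 28^(-1) ≡ 28^{29} ≡ 10 (mod 31). Verify: 28 × 10 = 280 ≡ 1 (mod 31)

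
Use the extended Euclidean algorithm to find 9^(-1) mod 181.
Extended GCD: 9(-20) + 181(1) = 1. So 9^(-1) ≡ -20 ≡ 161 mod 181. Verify: 9 × 161 = 1449 ≡ 1 mod 181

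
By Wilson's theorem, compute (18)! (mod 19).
By Wilson's theorem, (18)! ≡ -1 ≡ 18 (mod 19)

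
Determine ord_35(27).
Powers of 27 mod 35: 27^1≡27, 27^2≡29, 27^3≡13, 27^4≡1. ord_35(27) = 4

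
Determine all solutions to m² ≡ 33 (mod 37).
The square roots of 33 mod 37 are 12 and 25. Verify: 12² = 144 ≡ 33 (mod 37)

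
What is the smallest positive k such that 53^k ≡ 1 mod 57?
Powers of 53 mod 57: 53^1≡53, 53^2≡16, 53^3≡50, 53^4≡28, 53^5≡2, 53^6≡49, 53^7≡32, 53^8≡43, 53^9≡56, 53^10≡4, 53^11≡41, 53^12≡7, 53^13≡29, 53^14≡55, 53^15≡8, 53^16≡25, 53^17≡14, 53^18≡1. ord_57(53) = 18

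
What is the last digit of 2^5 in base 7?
By repeated squaring (mod 7): 2^{1}≡2, 2^{2}≡4, 2^{4}≡2. Then 2^{5} = 2^{4+1} ≡ 2 × 2 ≡ 4 (mod 7)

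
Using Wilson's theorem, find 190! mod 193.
(192)! = (190)! × (191) × (192) ≡ -1 (mod 193). So (190)! ≡ -1 × [(192)(191)]^(-1) ≡ 96 (mod 193)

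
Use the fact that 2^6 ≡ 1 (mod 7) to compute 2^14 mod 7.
By Fermat: 2^{6} ≡ 1 (mod 7). 14 = 2×6 + 2. So 2^{14} ≡ 2^{2} ≡ 4 (mod 7)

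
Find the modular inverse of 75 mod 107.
Since 107 is prime, by Fermat 75^(-1) ≡ 75^{105} ≡ 10 mod 107. Verify: 75 × 10 = 750 ≡ 1 mod 107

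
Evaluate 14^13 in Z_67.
By repeated squaring mod 67: 14^{1}≡14, 14^{2}≡62, 14^{4}≡25, 14^{8}≡22. Then 14^{13} = 14^{8+4+1} ≡ 22 × 25 × 14 ≡ 62 mod 67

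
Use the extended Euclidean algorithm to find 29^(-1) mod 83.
Extended GCD: 29(-20) + 83(7) = 1. So 29^(-1) ≡ -20 ≡ 63 mod 83. Verify: 29 × 63 = 1827 ≡ 1 mod 83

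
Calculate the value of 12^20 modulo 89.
By repeated squaring (mod 89): 12^{1}≡12, 12^{2}≡55, 12^{4}≡88, 12^{8}≡1, 12^{16}≡1. Then 12^{20} = 12^{16+4} ≡ 1 × 88 ≡ 88 (mod 89)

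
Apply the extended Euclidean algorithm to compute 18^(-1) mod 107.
Extended GCD: 18(6) + 107(-1) = 1. So 18^(-1) ≡ 6 (mod 107). Verify: 18 × 6 = 108 ≡ 1 (mod 107)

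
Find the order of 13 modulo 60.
Powers of 13 mod 60: 13^1≡13, 13^2≡49, 13^3≡37, 13^4≡1. ord_60(13) = 4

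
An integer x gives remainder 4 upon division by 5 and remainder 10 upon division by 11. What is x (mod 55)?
M = 5 × 11 = 55. M₁ = 11, y₁ ≡ 1 (mod 5). M₂ = 5, y₂ ≡ 9 (mod 11). x = 4×11×1 + 10×5×9 ≡ 54 (mod 55)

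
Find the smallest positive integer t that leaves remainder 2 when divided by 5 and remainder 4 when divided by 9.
M = 5 × 9 = 45. M₁ = 9, y₁ ≡ 4 mod 5. M₂ = 5, y₂ ≡ 2 mod 9. t = 2×9×4 + 4×5×2 ≡ 22 mod 45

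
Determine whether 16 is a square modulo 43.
By Euler's criterion: 16^{21} ≡ 1 mod 43. Since this equals 1, 16 is a QR.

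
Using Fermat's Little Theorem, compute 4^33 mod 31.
By Fermat: 4^{30} ≡ 1 mod 31. So 4^{33} = 4^{30} · 4^{3} ≡ 4^{3} ≡ 2 mod 31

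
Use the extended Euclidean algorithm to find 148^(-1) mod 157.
Extended GCD: 148(-35) + 157(33) = 1. So 148^(-1) ≡ -35 ≡ 122 (mod 157). Verify: 148 × 122 = 18056 ≡ 1 (mod 157)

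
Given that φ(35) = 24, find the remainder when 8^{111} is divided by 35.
By Euler: 8^{24} ≡ 1 (mod 35) since gcd(8, 35) = 1. 111 = 4×24 + 15. So 8^{111} ≡ 8^{15} ≡ 22 (mod 35)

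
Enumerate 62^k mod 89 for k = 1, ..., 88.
62^1, 62^2, ..., 62^{88} mod 89: [62, 17, 75, 22, 29, 18, 48, 39, 15, 40, 77, 57, 63, 79, 3, 8, 51, 47, 66, 87, 54, 55, 28, 45, 31, 53, 82, 11, 59, 9, 24, 64, 52, 20, 83, 73, 76, 84, 46, 4, 70, 68, 33, 88, 27, 72, 14, 67, 60, 71, 41, 50, 74, 49, 12, 32, 26, 10, 86, 81, 38, 42, 23, 2, 35, 34, 61, 44, 58, 36, 7, 78, 30, 80, 65, 25, 37, 69, 6, 16, 13, 5, 43, 85, 19, 21, 56, 1]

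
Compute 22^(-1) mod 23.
Since 23 is prime, by Fermat 22^(-1) ≡ 22^{21} ≡ 22 mod 23. Verify: 22 × 22 = 484 ≡ 1 mod 23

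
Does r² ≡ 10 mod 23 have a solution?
By Euler's criterion: 10^{11} ≡ 22 mod 23. Since this equals -1 (≡ 22), 10 is not a QR.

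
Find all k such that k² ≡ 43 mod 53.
The square roots of 43 mod 53 are 34 and 19. Verify: 34² = 1156 ≡ 43 mod 53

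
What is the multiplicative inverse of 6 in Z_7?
Since 7 is prime, by Fermat 6^(-1) ≡ 6^{5} ≡ 6 (mod 7). Verify: 6 × 6 = 36 ≡ 1 (mod 7)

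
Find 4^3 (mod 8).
4^{3} = 64 ≡ 0 (mod 8)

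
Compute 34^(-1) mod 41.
Since 41 is prime, by Fermat 34^(-1) ≡ 34^{39} ≡ 35 mod 41. Verify: 34 × 35 = 1190 ≡ 1 mod 41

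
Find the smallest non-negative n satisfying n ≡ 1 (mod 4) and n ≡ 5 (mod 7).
M = 4 × 7 = 28. M₁ = 7, y₁ ≡ 3 (mod 4). M₂ = 4, y₂ ≡ 2 (mod 7). n = 1×7×3 + 5×4×2 ≡ 5 (mod 28)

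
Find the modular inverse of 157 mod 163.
Since 163 is prime, by Fermat 157^(-1) ≡ 157^{161} ≡ 27 (mod 163). Verify: 157 × 27 = 4239 ≡ 1 (mod 163)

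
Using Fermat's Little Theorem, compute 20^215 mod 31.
By Fermat: 20^{30} ≡ 1 mod 31. 215 ≡ 5 mod 30. So 20^{215} ≡ 20^{5} ≡ 25 mod 31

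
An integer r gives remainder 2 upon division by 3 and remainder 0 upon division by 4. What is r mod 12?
M = 3 × 4 = 12. M₁ = 4, y₁ ≡ 1 mod 3. M₂ = 3, y₂ ≡ 3 mod 4. r = 2×4×1 + 0×3×3 ≡ 8 mod 12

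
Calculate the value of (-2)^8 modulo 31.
By repeated squaring (mod 31): (-2)^{1}≡29, (-2)^{2}≡4, (-2)^{4}≡16, (-2)^{8}≡8. So (-2)^{8} ≡ 8 (mod 31)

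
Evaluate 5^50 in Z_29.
Using Fermat: 5^{28} ≡ 1 mod 29. 50 ≡ 22 mod 28. So 5^{50} ≡ 5^{22} ≡ 24 mod 29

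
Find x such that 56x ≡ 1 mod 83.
Since 83 is prime, by Fermat 56^(-1) ≡ 56^{81} ≡ 43 mod 83. Verify: 56 × 43 = 2408 ≡ 1 mod 83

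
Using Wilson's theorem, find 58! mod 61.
(60)! = (58)! × (59) × (60) ≡ -1 (mod 61). So (58)! ≡ -1 × [(60)(59)]^(-1) ≡ 30 (mod 61)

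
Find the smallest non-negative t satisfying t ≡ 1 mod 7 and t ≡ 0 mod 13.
M = 7 × 13 = 91. M₁ = 13, y₁ ≡ 6 mod 7. M₂ = 7, y₂ ≡ 2 mod 13. t = 1×13×6 + 0×7×2 ≡ 78 mod 91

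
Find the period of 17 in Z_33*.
Powers of 17 mod 33: 17^1≡17, 17^2≡25, 17^3≡29, 17^4≡31, 17^5≡32, 17^6≡16, 17^7≡8, 17^8≡4, 17^9≡2, 17^10≡1. ord_33(17) = 10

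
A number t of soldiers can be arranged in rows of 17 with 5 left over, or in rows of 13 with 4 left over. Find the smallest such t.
M = 17 × 13 = 221. M₁ = 13, y₁ ≡ 4 mod 17. M₂ = 17, y₂ ≡ 10 mod 13. t = 5×13×4 + 4×17×10 ≡ 56 mod 221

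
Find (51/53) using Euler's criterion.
(51/53) = 51^{26} mod 53 = -1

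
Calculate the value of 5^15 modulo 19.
By repeated squaring (mod 19): 5^{1}≡5, 5^{2}≡6, 5^{4}≡17, 5^{8}≡4. Then 5^{15} = 5^{8+4+2+1} ≡ 4 × 17 × 6 × 5 ≡ 7 (mod 19)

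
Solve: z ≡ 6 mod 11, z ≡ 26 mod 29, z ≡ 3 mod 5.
M = 11 × 29 × 5 = 1595. M₁ = 145, y₁ ≡ 6 mod 11. M₂ = 55, y₂ ≡ 19 mod 29. M₃ = 319, y₃ ≡ 4 mod 5. z = 6×145×6 + 26×55×19 + 3×319×4 ≡ 1128 mod 1595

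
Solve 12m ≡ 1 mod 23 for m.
Since 23 is prime, by Fermat 12^(-1) ≡ 12^{21} ≡ 2 mod 23. Verify: 12 × 2 = 24 ≡ 1 mod 23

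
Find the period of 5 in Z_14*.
Powers of 5 mod 14: 5^1≡5, 5^2≡11, 5^3≡13, 5^4≡9, 5^5≡3, 5^6≡1. ord_14(5) = 6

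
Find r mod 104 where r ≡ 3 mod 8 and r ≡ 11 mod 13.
M = 8 × 13 = 104. M₁ = 13, y₁ ≡ 5 mod 8. M₂ = 8, y₂ ≡ 5 mod 13. r = 3×13×5 + 11×8×5 ≡ 11 mod 104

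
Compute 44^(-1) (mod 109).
Since 109 is prime, by Fermat 44^(-1) ≡ 44^{107} ≡ 57 (mod 109). Verify: 44 × 57 = 2508 ≡ 1 (mod 109)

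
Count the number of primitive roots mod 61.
Number of primitive roots mod 61 = φ(p-1) = φ(60) = 16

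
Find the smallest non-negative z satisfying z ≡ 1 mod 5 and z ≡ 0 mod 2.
M = 5 × 2 = 10. M₁ = 2, y₁ ≡ 3 mod 5. M₂ = 5, y₂ ≡ 1 mod 2. z = 1×2×3 + 0×5×1 ≡ 6 mod 10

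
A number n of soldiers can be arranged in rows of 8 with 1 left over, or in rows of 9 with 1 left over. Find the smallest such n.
M = 8 × 9 = 72. M₁ = 9, y₁ ≡ 1 (mod 8). M₂ = 8, y₂ ≡ 8 (mod 9). n = 1×9×1 + 1×8×8 ≡ 1 (mod 72)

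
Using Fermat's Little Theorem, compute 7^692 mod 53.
By Fermat: 7^{52} ≡ 1 mod 53. 692 ≡ 16 mod 52. So 7^{692} ≡ 7^{16} ≡ 28 mod 53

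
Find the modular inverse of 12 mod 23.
Since 23 is prime, by Fermat 12^(-1) ≡ 12^{21} ≡ 2 mod 23. Verify: 12 × 2 = 24 ≡ 1 mod 23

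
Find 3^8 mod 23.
By repeated squaring mod 23: 3^{1}≡3, 3^{2}≡9, 3^{4}≡12, 3^{8}≡6. So 3^{8} ≡ 6 mod 23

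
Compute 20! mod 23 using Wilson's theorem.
(22)! = (20)! × (21) × (22) ≡ -1 mod 23. So (20)! ≡ -1 × [(22)(21)]^(-1) ≡ 11 mod 23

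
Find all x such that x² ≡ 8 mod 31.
The square roots of 8 mod 31 are 16 and 15. Verify: 16² = 256 ≡ 8 mod 31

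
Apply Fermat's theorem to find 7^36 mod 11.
By Fermat: 7^{10} ≡ 1 mod 11. 36 = 3×10 + 6. So 7^{36} ≡ 7^{6} ≡ 4 mod 11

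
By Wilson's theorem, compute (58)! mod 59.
By Wilson's theorem, (58)! ≡ -1 ≡ 58 mod 59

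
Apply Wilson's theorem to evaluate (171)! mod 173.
(172)! = (171)! × (172) ≡ -1 mod 173. So (171)! ≡ -1 × (172)^(-1) ≡ (-1)×(-1) = 1 mod 173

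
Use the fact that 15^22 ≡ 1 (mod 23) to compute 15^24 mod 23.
By Fermat: 15^{22} ≡ 1 (mod 23). So 15^{24} = 15^{22} · 15^{2} ≡ 15^{2} ≡ 18 (mod 23)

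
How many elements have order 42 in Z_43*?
A prime p has φ(p-1) primitive roots; here φ(42) = 12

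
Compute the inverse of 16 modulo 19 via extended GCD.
Extended GCD: 16(6) + 19(-5) = 1. So 16^(-1) ≡ 6 mod 19. Verify: 16 × 6 = 96 ≡ 1 mod 19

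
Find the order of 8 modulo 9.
Powers of 8 mod 9: 8^1≡8, 8^2≡1. So the order of 8 is 2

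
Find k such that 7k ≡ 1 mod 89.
Since 89 is prime, by Fermat 7^(-1) ≡ 7^{87} ≡ 51 mod 89. Verify: 7 × 51 = 357 ≡ 1 mod 89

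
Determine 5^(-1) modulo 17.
Since 17 is prime, by Fermat 5^(-1) ≡ 5^{15} ≡ 7 mod 17. Verify: 5 × 7 = 35 ≡ 1 mod 17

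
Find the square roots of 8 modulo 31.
The square roots of 8 mod 31 are 16 and 15. Verify: 16² = 256 ≡ 8 mod 31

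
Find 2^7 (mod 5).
Using Fermat: 2^{4} ≡ 1 (mod 5). 7 ≡ 3 (mod 4). So 2^{7} ≡ 2^{3} ≡ 3 (mod 5)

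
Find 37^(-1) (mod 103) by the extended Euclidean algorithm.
Extended GCD: 37(39) + 103(-14) = 1. So 37^(-1) ≡ 39 (mod 103). Verify: 37 × 39 = 1443 ≡ 1 (mod 103)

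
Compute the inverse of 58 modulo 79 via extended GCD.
Extended GCD: 58(15) + 79(-11) = 1. So 58^(-1) ≡ 15 mod 79. Verify: 58 × 15 = 870 ≡ 1 mod 79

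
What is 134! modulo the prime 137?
(136)! = (134)! × (135) × (136) ≡ -1 mod 137. So (134)! ≡ -1 × [(136)(135)]^(-1) ≡ 68 mod 137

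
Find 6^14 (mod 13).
Using Fermat: 6^{12} ≡ 1 (mod 13). 14 ≡ 2 (mod 12). So 6^{14} ≡ 6^{2} ≡ 10 (mod 13)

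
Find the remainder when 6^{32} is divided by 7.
By Fermat: 6^{6} ≡ 1 (mod 7). 32 = 5×6 + 2. So 6^{32} ≡ 6^{2} ≡ 1 (mod 7)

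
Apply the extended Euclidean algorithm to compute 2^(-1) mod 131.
Extended GCD: 2(-65) + 131(1) = 1. So 2^(-1) ≡ -65 ≡ 66 (mod 131). Verify: 2 × 66 = 132 ≡ 1 (mod 131)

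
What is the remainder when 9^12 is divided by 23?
By repeated squaring mod 23: 9^{1}≡9, 9^{2}≡12, 9^{4}≡6, 9^{8}≡13. Then 9^{12} = 9^{8+4} ≡ 13 × 6 ≡ 9 mod 23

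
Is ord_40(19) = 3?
Powers of 19 mod 40: 19^1≡19, 19^2≡1. Already 19^2≡1, so the order is 2 < 3. No, the actual order is 2.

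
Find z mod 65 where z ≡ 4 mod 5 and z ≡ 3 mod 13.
M = 5 × 13 = 65. M₁ = 13, y₁ ≡ 2 mod 5. M₂ = 5, y₂ ≡ 8 mod 13. z = 4×13×2 + 3×5×8 ≡ 29 mod 65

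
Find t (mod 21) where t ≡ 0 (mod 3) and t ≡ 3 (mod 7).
M = 3 × 7 = 21. M₁ = 7, y₁ ≡ 1 (mod 3). M₂ = 3, y₂ ≡ 5 (mod 7). t = 0×7×1 + 3×3×5 ≡ 3 (mod 21)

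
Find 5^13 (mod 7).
Using Fermat: 5^{6} ≡ 1 (mod 7). 13 ≡ 1 (mod 6). So 5^{13} ≡ 5^{1} ≡ 5 (mod 7)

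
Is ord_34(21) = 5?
Powers of 21 mod 34: 21^1≡21, 21^2≡33, 21^3≡13, 21^4≡1. Already 21^4≡1, so the order is 4 < 5. No, the actual order is 4.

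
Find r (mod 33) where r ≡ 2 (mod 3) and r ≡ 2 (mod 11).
M = 3 × 11 = 33. M₁ = 11, y₁ ≡ 2 (mod 3). M₂ = 3, y₂ ≡ 4 (mod 11). r = 2×11×2 + 2×3×4 ≡ 2 (mod 33)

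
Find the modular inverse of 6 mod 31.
Since 31 is prime, by Fermat 6^(-1) ≡ 6^{29} ≡ 26 (mod 31). Verify: 6 × 26 = 156 ≡ 1 (mod 31)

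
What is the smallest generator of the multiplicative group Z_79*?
g = 3. Powers: [3, 9, 27, 2, 6, 18, 54, 4, ...] generates all 78 non-zero residues.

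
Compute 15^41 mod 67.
By repeated squaring (mod 67): 15^{1}≡15, 15^{2}≡24, 15^{4}≡40, 15^{8}≡59, 15^{16}≡64, 15^{32}≡9. Then 15^{41} = 15^{32+8+1} ≡ 9 × 59 × 15 ≡ 59 (mod 67)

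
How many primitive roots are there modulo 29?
Number of primitive roots mod 29 = φ(p-1) = φ(28) = 12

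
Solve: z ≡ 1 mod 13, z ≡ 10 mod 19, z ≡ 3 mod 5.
M = 13 × 19 × 5 = 1235. M₁ = 95, y₁ ≡ 10 mod 13. M₂ = 65, y₂ ≡ 12 mod 19. M₃ = 247, y₃ ≡ 3 mod 5. z = 1×95×10 + 10×65×12 + 3×247×3 ≡ 1093 mod 1235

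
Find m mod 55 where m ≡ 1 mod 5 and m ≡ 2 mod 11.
M = 5 × 11 = 55. M₁ = 11, y₁ ≡ 1 mod 5. M₂ = 5, y₂ ≡ 9 mod 11. m = 1×11×1 + 2×5×9 ≡ 46 mod 55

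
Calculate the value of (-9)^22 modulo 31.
By repeated squaring mod 31: (-9)^{1}≡22, (-9)^{2}≡19, (-9)^{4}≡20, (-9)^{8}≡28, (-9)^{16}≡9. Then (-9)^{22} = (-9)^{16+4+2} ≡ 9 × 20 × 19 ≡ 10 mod 31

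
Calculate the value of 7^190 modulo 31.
Using Fermat: 7^{30} ≡ 1 mod 31. 190 ≡ 10 mod 30. So 7^{190} ≡ 7^{10} ≡ 25 mod 31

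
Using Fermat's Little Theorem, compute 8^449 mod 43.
By Fermat: 8^{42} ≡ 1 (mod 43). 449 ≡ 29 (mod 42). So 8^{449} ≡ 8^{29} ≡ 8 (mod 43)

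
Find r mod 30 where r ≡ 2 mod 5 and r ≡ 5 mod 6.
M = 5 × 6 = 30. M₁ = 6, y₁ ≡ 1 mod 5. M₂ = 5, y₂ ≡ 5 mod 6. r = 2×6×1 + 5×5×5 ≡ 17 mod 30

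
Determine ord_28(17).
Powers of 17 mod 28: 17^1≡17, 17^2≡9, 17^3≡13, 17^4≡25, 17^5≡5, 17^6≡1. So the order of 17 is 6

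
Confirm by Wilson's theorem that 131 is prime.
(130)! mod 131 = 130. Since this equals -1 mod 131, Wilson confirms 131 is prime.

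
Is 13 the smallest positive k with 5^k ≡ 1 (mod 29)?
Powers of 5 mod 29: 5^1≡5, 5^2≡25, 5^3≡9, 5^4≡16, 5^5≡22, 5^6≡23, 5^7≡28, 5^8≡24, 5^9≡4, 5^10≡20, 5^11≡13, 5^12≡7, 5^13≡6, 5^14≡1. 5^13≡6≢1, so ord ≠ 13. No, the actual order is 14.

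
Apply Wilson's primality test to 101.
(100)! mod 101 = 100. Since 100 ≡ -1 (mod 101), 101 is prime.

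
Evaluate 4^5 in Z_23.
By repeated squaring mod 23: 4^{1}≡4, 4^{2}≡16, 4^{4}≡3. Then 4^{5} = 4^{4+1} ≡ 3 × 4 ≡ 12 mod 23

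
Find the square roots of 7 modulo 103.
The square roots of 7 mod 103 are 25 and 78. Verify: 25² = 625 ≡ 7 mod 103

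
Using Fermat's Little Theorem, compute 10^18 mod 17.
By Fermat: 10^{16} ≡ 1 (mod 17). So 10^{18} = 10^{16} · 10^{2} ≡ 10^{2} ≡ 15 (mod 17)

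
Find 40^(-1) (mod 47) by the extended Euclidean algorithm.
Extended GCD: 40(20) + 47(-17) = 1. So 40^(-1) ≡ 20 (mod 47). Verify: 40 × 20 = 800 ≡ 1 (mod 47)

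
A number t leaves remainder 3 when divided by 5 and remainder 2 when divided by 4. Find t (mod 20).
M = 5 × 4 = 20. M₁ = 4, y₁ ≡ 4 (mod 5). M₂ = 5, y₂ ≡ 1 (mod 4). t = 3×4×4 + 2×5×1 ≡ 18 (mod 20)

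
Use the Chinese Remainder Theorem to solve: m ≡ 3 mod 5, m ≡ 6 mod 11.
M = 5 × 11 = 55. M₁ = 11, y₁ ≡ 1 mod 5. M₂ = 5, y₂ ≡ 9 mod 11. m = 3×11×1 + 6×5×9 ≡ 28 mod 55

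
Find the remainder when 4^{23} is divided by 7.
By Fermat: 4^{6} ≡ 1 (mod 7). 23 = 3×6 + 5. So 4^{23} ≡ 4^{5} ≡ 2 (mod 7)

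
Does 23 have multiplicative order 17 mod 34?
Powers of 23 mod 34: 23^1≡23, 23^2≡19, 23^3≡29, 23^4≡21, 23^5≡7, 23^6≡25, 23^7≡31, 23^8≡33, 23^9≡11, 23^10≡15, 23^11≡5, 23^12≡13, 23^13≡27, 23^14≡9, 23^15≡3, 23^16≡1. Already 23^16≡1, so the order is 16 < 17. No, the actual order is 16.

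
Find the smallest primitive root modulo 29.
g = 2. For each prime q|28: 2^{14}≡28, 2^{4}≡16, none ≡ 1, so ord_29(2) = 28 and 2 is a primitive root.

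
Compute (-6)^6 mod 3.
By repeated squaring mod 3: (-6)^{1}≡0, (-6)^{2}≡0, (-6)^{4}≡0. Then (-6)^{6} = (-6)^{4+2} ≡ 0 × 0 ≡ 0 mod 3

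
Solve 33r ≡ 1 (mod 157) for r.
Since 157 is prime, by Fermat 33^(-1) ≡ 33^{155} ≡ 138 (mod 157). Verify: 33 × 138 = 4554 ≡ 1 (mod 157)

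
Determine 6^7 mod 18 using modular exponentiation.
By repeated squaring mod 18: 6^{1}≡6, 6^{2}≡0, 6^{4}≡0. Then 6^{7} = 6^{4+2+1} ≡ 0 × 0 × 6 ≡ 0 mod 18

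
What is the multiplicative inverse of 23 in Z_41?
Since 41 is prime, by Fermat 23^(-1) ≡ 23^{39} ≡ 25 (mod 41). Verify: 23 × 25 = 575 ≡ 1 (mod 41)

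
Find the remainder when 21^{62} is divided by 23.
By Fermat: 21^{22} ≡ 1 mod 23. 62 = 2×22 + 18. So 21^{62} ≡ 21^{18} ≡ 13 mod 23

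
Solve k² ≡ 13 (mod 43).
The square roots of 13 mod 43 are 23 and 20. Verify: 23² = 529 ≡ 13 (mod 43)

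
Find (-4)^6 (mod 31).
By repeated squaring (mod 31): (-4)^{1}≡27, (-4)^{2}≡16, (-4)^{4}≡8. Then (-4)^{6} = (-4)^{4+2} ≡ 8 × 16 ≡ 4 (mod 31)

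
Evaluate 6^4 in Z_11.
6^{4} = 1296 ≡ 9 (mod 11)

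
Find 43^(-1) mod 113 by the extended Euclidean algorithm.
Extended GCD: 43(-21) + 113(8) = 1. So 43^(-1) ≡ -21 ≡ 92 mod 113. Verify: 43 × 92 = 3956 ≡ 1 mod 113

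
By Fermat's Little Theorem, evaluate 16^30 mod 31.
By Fermat's Little Theorem, 16^{30} ≡ 1 (mod 31) since 31 is prime and gcd(16, 31) = 1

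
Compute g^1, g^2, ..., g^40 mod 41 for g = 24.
24^1, 24^2, ..., 24^{40} mod 41: [24, 2, 7, 4, 14, 8, 28, 16, 15, 32, 30, 23, 19, 5, 38, 10, 35, 20, 29, 40, 17, 39, 34, 37, 27, 33, 13, 25, 26, 9, 11, 18, 22, 36, 3, 31, 6, 21, 12, 1]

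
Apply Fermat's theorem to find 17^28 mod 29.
By Fermat's Little Theorem, 17^{28} ≡ 1 mod 29 since 29 is prime and gcd(17, 29) = 1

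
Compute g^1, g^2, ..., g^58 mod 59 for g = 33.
33^1, 33^2, ..., 33^{58} mod 59: [33, 27, 6, 21, 44, 36, 8, 28, 39, 48, 50, 57, 52, 5, 47, 17, 30, 46, 43, 3, 40, 22, 18, 4, 14, 49, 24, 25, 58, 26, 32, 53, 38, 15, 23, 51, 31, 20, 11, 9, 2, 7, 54, 12, 42, 29, 13, 16, 56, 19, 37, 41, 55, 45, 10, 35, 34, 1]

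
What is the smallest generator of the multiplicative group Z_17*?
g = 3. For each prime q|16: 3^{8}≡16, none ≡ 1, so ord_17(3) = 16 and 3 is a primitive root.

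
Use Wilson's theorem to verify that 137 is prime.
(136)! mod 137 = 136. Since this equals -1 (mod 137), Wilson confirms 137 is prime.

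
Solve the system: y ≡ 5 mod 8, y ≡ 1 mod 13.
M = 8 × 13 = 104. M₁ = 13, y₁ ≡ 5 mod 8. M₂ = 8, y₂ ≡ 5 mod 13. y = 5×13×5 + 1×8×5 ≡ 53 mod 104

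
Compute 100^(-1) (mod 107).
Since 107 is prime, by Fermat 100^(-1) ≡ 100^{105} ≡ 61 (mod 107). Verify: 100 × 61 = 6100 ≡ 1 (mod 107)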